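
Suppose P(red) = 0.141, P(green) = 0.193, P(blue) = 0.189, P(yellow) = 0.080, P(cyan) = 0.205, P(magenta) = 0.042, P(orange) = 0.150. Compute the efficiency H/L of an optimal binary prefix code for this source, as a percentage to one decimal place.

Entropy H = −Σ p log₂ p ≈ 2.6737 bits.
Huffman merges: 21/500+2/25→61/500; 61/500+141/1000→263/1000; 3/20+189/1000→339/1000; 193/1000+41/200→199/500; 263/1000+339/1000→301/500; 199/500+301/500→1. L = 681/250 ≈ 2.7240.
Efficiency = H/L = 2.6737/2.7240 = 98.2%.

98.2%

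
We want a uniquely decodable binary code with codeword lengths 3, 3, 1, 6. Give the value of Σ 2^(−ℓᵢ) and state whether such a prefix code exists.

0.765625; yes

With common denominator 2^6 = 64: Σ 2^(−ℓᵢ) = 8/64 + 8/64 + 32/64 + 1/64 = 49/64 = 0.765625.
Kraft's inequality requires Σ ≤ 1; here Σ = 0.765625 ≤ 1, so such a prefix code exists.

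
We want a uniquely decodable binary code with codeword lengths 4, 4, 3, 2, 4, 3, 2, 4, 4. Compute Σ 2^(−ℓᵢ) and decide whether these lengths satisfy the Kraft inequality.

1.0625; no

With common denominator 2^4 = 16: Σ 2^(−ℓᵢ) = 1/16 + 1/16 + 2/16 + 4/16 + 1/16 + 2/16 + 4/16 + 1/16 + 1/16 = 17/16 = 1.0625.
Kraft's inequality requires Σ ≤ 1; here Σ = 1.0625 > 1, so no such prefix code exists.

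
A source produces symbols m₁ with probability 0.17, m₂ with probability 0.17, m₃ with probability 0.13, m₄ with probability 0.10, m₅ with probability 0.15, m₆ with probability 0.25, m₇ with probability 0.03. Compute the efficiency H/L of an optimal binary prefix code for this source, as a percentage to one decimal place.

97.7%

Entropy H = −Σ p log₂ p ≈ 2.6463 bits.
Huffman merges: 3/100+1/10→13/100; 13/100+13/100→13/50; 3/20+17/100→8/25; 17/100+1/4→21/50; 13/50+8/25→29/50; 21/50+29/50→1. L = 271/100 ≈ 2.7100.
Efficiency = H/L = 2.6463/2.7100 = 97.7%.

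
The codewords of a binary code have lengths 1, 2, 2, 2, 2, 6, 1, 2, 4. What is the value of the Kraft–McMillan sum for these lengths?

With common denominator 2^6 = 64: Σ 2^(−ℓᵢ) = 32/64 + 16/64 + 16/64 + 16/64 + 16/64 + 1/64 + 32/64 + 16/64 + 4/64 = 149/64 = 2.328125.

2.328125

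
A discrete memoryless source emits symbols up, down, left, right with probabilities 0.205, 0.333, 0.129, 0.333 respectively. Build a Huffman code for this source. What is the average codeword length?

2 bits/symbol

Repeatedly combine the two least-probable nodes; the expected code length is the sum of the merged weights.
merge 129/1000 + 41/200 → 167/500
merge 333/1000 + 333/1000 → 333/500
merge 167/500 + 333/500 → 1
L = 167/500 + 333/500 + 1 = 2 bits/symbol.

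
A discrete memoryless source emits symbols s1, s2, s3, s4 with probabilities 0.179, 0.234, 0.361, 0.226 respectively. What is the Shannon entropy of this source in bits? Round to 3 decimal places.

1.950 bits

H = −Σ pᵢ log₂ pᵢ.
−0.179·log₂(0.179) = 0.4443
−0.234·log₂(0.234) = 0.4903
−0.361·log₂(0.361) = 0.5306
−0.226·log₂(0.226) = 0.4849
Sum ≈ 1.9502 → 1.950 bits.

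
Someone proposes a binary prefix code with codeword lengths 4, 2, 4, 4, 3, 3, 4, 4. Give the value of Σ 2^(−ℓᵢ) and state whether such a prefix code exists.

0.8125; yes

With common denominator 2^4 = 16: Σ 2^(−ℓᵢ) = 1/16 + 4/16 + 1/16 + 1/16 + 2/16 + 2/16 + 1/16 + 1/16 = 13/16 = 0.8125.
Kraft's inequality requires Σ ≤ 1; here Σ = 0.8125 ≤ 1, so such a prefix code exists.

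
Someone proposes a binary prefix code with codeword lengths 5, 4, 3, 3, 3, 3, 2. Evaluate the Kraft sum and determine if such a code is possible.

With common denominator 2^5 = 32: Σ 2^(−ℓᵢ) = 1/32 + 2/32 + 4/32 + 4/32 + 4/32 + 4/32 + 8/32 = 27/32 = 0.84375.
Kraft's inequality requires Σ ≤ 1; here Σ = 0.84375 ≤ 1, so such a prefix code exists.

0.84375; yes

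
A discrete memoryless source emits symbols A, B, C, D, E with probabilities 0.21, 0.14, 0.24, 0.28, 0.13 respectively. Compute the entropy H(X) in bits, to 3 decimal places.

H = −Σ pᵢ log₂ pᵢ.
−0.21·log₂(0.21) = 0.4728
−0.14·log₂(0.14) = 0.3971
−0.24·log₂(0.24) = 0.4941
−0.28·log₂(0.28) = 0.5142
−0.13·log₂(0.13) = 0.3826
Sum ≈ 2.2609 → 2.261 bits.

2.261 bits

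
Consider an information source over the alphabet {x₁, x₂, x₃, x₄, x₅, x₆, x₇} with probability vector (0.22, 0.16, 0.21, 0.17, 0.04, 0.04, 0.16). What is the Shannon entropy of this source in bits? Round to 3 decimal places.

2.606 bits

H = −Σ pᵢ log₂ pᵢ.
−0.22·log₂(0.22) = 0.4806
−0.16·log₂(0.16) = 0.4230
−0.21·log₂(0.21) = 0.4728
−0.17·log₂(0.17) = 0.4346
−0.04·log₂(0.04) = 0.1858
−0.04·log₂(0.04) = 0.1858
−0.16·log₂(0.16) = 0.4230
Sum ≈ 2.6055 → 2.606 bits.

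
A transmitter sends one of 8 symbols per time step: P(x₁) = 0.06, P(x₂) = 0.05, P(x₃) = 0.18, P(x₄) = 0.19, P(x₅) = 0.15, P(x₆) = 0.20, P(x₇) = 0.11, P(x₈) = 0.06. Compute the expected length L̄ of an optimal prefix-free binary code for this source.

Repeatedly combine the two least-probable nodes; the expected code length is the sum of the merged weights.
merge 1/20 + 3/50 → 11/100
merge 3/50 + 11/100 → 17/100
merge 11/100 + 3/20 → 13/50
merge 17/100 + 9/50 → 7/20
merge 19/100 + 1/5 → 39/100
merge 13/50 + 7/20 → 61/100
merge 39/100 + 61/100 → 1
L = 11/100 + 17/100 + 13/50 + 7/20 + 39/100 + 61/100 + 1 = 289/100 = 2.89 bits/symbol.

2.89 bits/symbol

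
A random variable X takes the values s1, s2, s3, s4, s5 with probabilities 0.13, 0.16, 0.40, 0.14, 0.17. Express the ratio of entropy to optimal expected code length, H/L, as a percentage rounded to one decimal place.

98.5%

Entropy H = −Σ p log₂ p ≈ 2.1661 bits.
Huffman merges: 13/100+7/50→27/100; 4/25+17/100→33/100; 27/100+33/100→3/5; 2/5+3/5→1. L = 11/5 ≈ 2.2000.
Efficiency = H/L = 2.1661/2.2000 = 98.5%.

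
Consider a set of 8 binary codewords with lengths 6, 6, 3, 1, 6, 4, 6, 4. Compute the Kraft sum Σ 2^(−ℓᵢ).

0.8125

With common denominator 2^6 = 64: Σ 2^(−ℓᵢ) = 1/64 + 1/64 + 8/64 + 32/64 + 1/64 + 4/64 + 1/64 + 4/64 = 52/64 = 0.8125.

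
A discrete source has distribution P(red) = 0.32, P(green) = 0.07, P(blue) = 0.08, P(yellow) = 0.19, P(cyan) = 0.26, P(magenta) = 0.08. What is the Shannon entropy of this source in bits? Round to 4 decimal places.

2.3381 bits

H = −Σ pᵢ log₂ pᵢ.
−0.32·log₂(0.32) = 0.5260
−0.07·log₂(0.07) = 0.2686
−0.08·log₂(0.08) = 0.2915
−0.19·log₂(0.19) = 0.4552
−0.26·log₂(0.26) = 0.5053
−0.08·log₂(0.08) = 0.2915
Sum ≈ 2.3381 → 2.3381 bits.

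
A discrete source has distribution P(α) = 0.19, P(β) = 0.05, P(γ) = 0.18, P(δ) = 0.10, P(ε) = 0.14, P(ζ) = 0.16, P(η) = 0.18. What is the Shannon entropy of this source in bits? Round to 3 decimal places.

H = −Σ pᵢ log₂ pᵢ.
−0.19·log₂(0.19) = 0.4552
−0.05·log₂(0.05) = 0.2161
−0.18·log₂(0.18) = 0.4453
−0.10·log₂(0.10) = 0.3322
−0.14·log₂(0.14) = 0.3971
−0.16·log₂(0.16) = 0.4230
−0.18·log₂(0.18) = 0.4453
Sum ≈ 2.7143 → 2.714 bits.

2.714 bits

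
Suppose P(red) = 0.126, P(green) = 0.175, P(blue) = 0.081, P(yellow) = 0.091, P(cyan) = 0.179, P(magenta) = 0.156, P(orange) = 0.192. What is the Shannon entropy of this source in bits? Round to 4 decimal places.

2.7445 bits

H = −Σ pᵢ log₂ pᵢ.
−0.126·log₂(0.126) = 0.3766
−0.175·log₂(0.175) = 0.4401
−0.081·log₂(0.081) = 0.2937
−0.091·log₂(0.091) = 0.3147
−0.179·log₂(0.179) = 0.4443
−0.156·log₂(0.156) = 0.4181
−0.192·log₂(0.192) = 0.4571
Sum ≈ 2.7445 → 2.7445 bits.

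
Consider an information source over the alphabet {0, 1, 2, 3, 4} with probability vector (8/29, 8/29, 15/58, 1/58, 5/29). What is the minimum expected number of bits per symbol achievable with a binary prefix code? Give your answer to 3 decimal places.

2.190 bits/symbol

Repeatedly combine the two least-probable nodes; the expected code length is the sum of the merged weights.
merge 1/58 + 5/29 → 11/58
merge 11/58 + 15/58 → 13/29
merge 8/29 + 8/29 → 16/29
merge 13/29 + 16/29 → 1
L = 11/58 + 13/29 + 16/29 + 1 = 127/58 ≈ 2.190 bits/symbol.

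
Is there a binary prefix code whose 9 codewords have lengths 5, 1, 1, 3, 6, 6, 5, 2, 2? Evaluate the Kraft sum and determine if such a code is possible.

1.71875; no

With common denominator 2^6 = 64: Σ 2^(−ℓᵢ) = 2/64 + 32/64 + 32/64 + 8/64 + 1/64 + 1/64 + 2/64 + 16/64 + 16/64 = 110/64 = 1.71875.
Kraft's inequality requires Σ ≤ 1; here Σ = 1.71875 > 1, so no such prefix code exists.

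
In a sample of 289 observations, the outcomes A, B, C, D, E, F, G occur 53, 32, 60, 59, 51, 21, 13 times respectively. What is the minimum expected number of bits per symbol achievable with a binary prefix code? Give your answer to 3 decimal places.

Probabilities are the counts divided by 289.
Repeatedly combine the two least-probable nodes; the expected code length is the sum of the merged weights.
merge 13/289 + 21/289 → 2/17
merge 32/289 + 2/17 → 66/289
merge 3/17 + 53/289 → 104/289
merge 59/289 + 60/289 → 7/17
merge 66/289 + 104/289 → 10/17
merge 7/17 + 10/17 → 1
L = 2/17 + 66/289 + 104/289 + 7/17 + 10/17 + 1 = 46/17 ≈ 2.706 bits/symbol.

2.706 bits/symbol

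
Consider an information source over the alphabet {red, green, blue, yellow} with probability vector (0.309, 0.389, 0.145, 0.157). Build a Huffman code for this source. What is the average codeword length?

Repeatedly combine the two least-probable nodes; the expected code length is the sum of the merged weights.
merge 29/200 + 157/1000 → 151/500
merge 151/500 + 309/1000 → 611/1000
merge 389/1000 + 611/1000 → 1
L = 151/500 + 611/1000 + 1 = 1913/1000 = 1.913 bits/symbol.

1.913 bits/symbol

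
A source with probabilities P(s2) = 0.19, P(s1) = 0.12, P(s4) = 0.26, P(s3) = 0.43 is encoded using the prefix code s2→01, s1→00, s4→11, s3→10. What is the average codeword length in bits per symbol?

2 bits/symbol

L̄ = Σ pᵢ·ℓᵢ = 0.19·2 + 0.12·2 + 0.26·2 + 0.43·2 = 2 bits/symbol.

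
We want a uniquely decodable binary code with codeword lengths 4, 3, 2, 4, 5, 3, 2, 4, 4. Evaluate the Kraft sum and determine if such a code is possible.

With common denominator 2^5 = 32: Σ 2^(−ℓᵢ) = 2/32 + 4/32 + 8/32 + 2/32 + 1/32 + 4/32 + 8/32 + 2/32 + 2/32 = 33/32 = 1.03125.
Kraft's inequality requires Σ ≤ 1; here Σ = 1.03125 > 1, so no such prefix code exists.

1.03125; no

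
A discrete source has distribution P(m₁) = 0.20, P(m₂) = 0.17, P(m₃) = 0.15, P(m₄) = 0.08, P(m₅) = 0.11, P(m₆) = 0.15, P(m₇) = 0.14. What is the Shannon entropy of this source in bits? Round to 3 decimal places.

2.759 bits

H = −Σ pᵢ log₂ pᵢ.
−0.20·log₂(0.20) = 0.4644
−0.17·log₂(0.17) = 0.4346
−0.15·log₂(0.15) = 0.4105
−0.08·log₂(0.08) = 0.2915
−0.11·log₂(0.11) = 0.3503
−0.15·log₂(0.15) = 0.4105
−0.14·log₂(0.14) = 0.3971
Sum ≈ 2.7590 → 2.759 bits.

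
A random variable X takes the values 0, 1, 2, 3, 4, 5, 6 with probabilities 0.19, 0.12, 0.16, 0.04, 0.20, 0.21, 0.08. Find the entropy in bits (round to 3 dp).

H = −Σ pᵢ log₂ pᵢ.
−0.19·log₂(0.19) = 0.4552
−0.12·log₂(0.12) = 0.3671
−0.16·log₂(0.16) = 0.4230
−0.04·log₂(0.04) = 0.1858
−0.20·log₂(0.20) = 0.4644
−0.21·log₂(0.21) = 0.4728
−0.08·log₂(0.08) = 0.2915
Sum ≈ 2.6598 → 2.660 bits.

2.660 bits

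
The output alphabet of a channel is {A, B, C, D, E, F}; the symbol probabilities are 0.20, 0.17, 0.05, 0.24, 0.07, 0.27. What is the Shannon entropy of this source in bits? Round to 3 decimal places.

2.388 bits

H = −Σ pᵢ log₂ pᵢ.
−0.20·log₂(0.20) = 0.4644
−0.17·log₂(0.17) = 0.4346
−0.05·log₂(0.05) = 0.2161
−0.24·log₂(0.24) = 0.4941
−0.07·log₂(0.07) = 0.2686
−0.27·log₂(0.27) = 0.5100
Sum ≈ 2.3878 → 2.388 bits.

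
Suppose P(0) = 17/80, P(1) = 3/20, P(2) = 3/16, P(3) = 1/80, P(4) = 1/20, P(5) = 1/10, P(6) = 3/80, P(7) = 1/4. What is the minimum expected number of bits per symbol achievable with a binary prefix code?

2.6875 bits/symbol

Repeatedly combine the two least-probable nodes; the expected code length is the sum of the merged weights.
merge 1/80 + 3/80 → 1/20
merge 1/20 + 1/20 → 1/10
merge 1/10 + 1/10 → 1/5
merge 3/20 + 3/16 → 27/80
merge 1/5 + 17/80 → 33/80
merge 1/4 + 27/80 → 47/80
merge 33/80 + 47/80 → 1
L = 1/20 + 1/10 + 1/5 + 27/80 + 33/80 + 47/80 + 1 = 43/16 = 2.6875 bits/symbol.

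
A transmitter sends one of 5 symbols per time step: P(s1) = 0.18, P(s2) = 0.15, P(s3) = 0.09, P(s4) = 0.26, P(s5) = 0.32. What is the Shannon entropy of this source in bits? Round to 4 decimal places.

2.1998 bits

H = −Σ pᵢ log₂ pᵢ.
−0.18·log₂(0.18) = 0.4453
−0.15·log₂(0.15) = 0.4105
−0.09·log₂(0.09) = 0.3127
−0.26·log₂(0.26) = 0.5053
−0.32·log₂(0.32) = 0.5260
Sum ≈ 2.1998 → 2.1998 bits.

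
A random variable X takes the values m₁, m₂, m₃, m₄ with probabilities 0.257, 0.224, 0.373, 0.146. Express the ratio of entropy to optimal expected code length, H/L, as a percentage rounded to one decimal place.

Entropy H = −Σ p log₂ p ≈ 1.9232 bits.
Huffman merges: 73/500+28/125→37/100; 257/1000+37/100→627/1000; 373/1000+627/1000→1. L = 1997/1000 ≈ 1.9970.
Efficiency = H/L = 1.9232/1.9970 = 96.3%.

96.3%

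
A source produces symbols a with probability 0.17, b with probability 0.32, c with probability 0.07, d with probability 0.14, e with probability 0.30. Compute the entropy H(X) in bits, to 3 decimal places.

2.147 bits

H = −Σ pᵢ log₂ pᵢ.
−0.17·log₂(0.17) = 0.4346
−0.32·log₂(0.32) = 0.5260
−0.07·log₂(0.07) = 0.2686
−0.14·log₂(0.14) = 0.3971
−0.30·log₂(0.30) = 0.5211
Sum ≈ 2.1474 → 2.147 bits.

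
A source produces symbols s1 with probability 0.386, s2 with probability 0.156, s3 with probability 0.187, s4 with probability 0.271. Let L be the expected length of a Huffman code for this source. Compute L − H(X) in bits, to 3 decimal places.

0.046 bits

Entropy H = −Σ p log₂ p ≈ 1.9110 bits.
Huffman merges: 39/250+187/1000→343/1000; 271/1000+343/1000→307/500; 193/500+307/500→1. L = 1957/1000 ≈ 1.9570.
L − H = 1.9570 − 1.9110 = 0.046 bits.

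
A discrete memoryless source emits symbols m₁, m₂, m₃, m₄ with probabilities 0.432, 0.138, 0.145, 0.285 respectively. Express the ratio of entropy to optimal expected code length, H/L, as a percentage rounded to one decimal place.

Entropy H = −Σ p log₂ p ≈ 1.8375 bits.
Huffman merges: 69/500+29/200→283/1000; 283/1000+57/200→71/125; 54/125+71/125→1. L = 1851/1000 ≈ 1.8510.
Efficiency = H/L = 1.8375/1.8510 = 99.3%.

99.3%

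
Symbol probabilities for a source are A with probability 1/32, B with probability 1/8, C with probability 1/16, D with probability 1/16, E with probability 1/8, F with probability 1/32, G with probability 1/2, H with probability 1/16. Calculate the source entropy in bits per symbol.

2.3125 bits

Each probability is a power of 1/2, so log₂(1/p) is an integer.
H = Σ p·log₂(1/p) = 1/32·5 + 1/8·3 + 1/16·4 + 1/16·4 + 1/8·3 + 1/32·5 + 1/2·1 + 1/16·4 = 2.3125 bits.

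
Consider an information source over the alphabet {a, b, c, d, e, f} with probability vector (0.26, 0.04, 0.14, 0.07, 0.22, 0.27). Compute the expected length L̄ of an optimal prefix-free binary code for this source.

2.36 bits/symbol

Repeatedly combine the two least-probable nodes; the expected code length is the sum of the merged weights.
merge 1/25 + 7/100 → 11/100
merge 11/100 + 7/50 → 1/4
merge 11/50 + 1/4 → 47/100
merge 13/50 + 27/100 → 53/100
merge 47/100 + 53/100 → 1
L = 11/100 + 1/4 + 47/100 + 53/100 + 1 = 59/25 = 2.36 bits/symbol.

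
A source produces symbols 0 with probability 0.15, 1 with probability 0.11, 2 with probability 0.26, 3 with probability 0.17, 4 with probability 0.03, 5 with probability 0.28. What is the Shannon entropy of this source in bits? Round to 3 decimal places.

2.367 bits

H = −Σ pᵢ log₂ pᵢ.
−0.15·log₂(0.15) = 0.4105
−0.11·log₂(0.11) = 0.3503
−0.26·log₂(0.26) = 0.5053
−0.17·log₂(0.17) = 0.4346
−0.03·log₂(0.03) = 0.1518
−0.28·log₂(0.28) = 0.5142
Sum ≈ 2.3667 → 2.367 bits.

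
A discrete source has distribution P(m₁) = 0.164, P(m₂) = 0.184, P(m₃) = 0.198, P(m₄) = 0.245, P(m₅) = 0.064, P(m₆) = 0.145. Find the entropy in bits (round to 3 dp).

H = −Σ pᵢ log₂ pᵢ.
−0.164·log₂(0.164) = 0.4278
−0.184·log₂(0.184) = 0.4494
−0.198·log₂(0.198) = 0.4626
−0.245·log₂(0.245) = 0.4971
−0.064·log₂(0.064) = 0.2538
−0.145·log₂(0.145) = 0.4040
Sum ≈ 2.4946 → 2.495 bits.

2.495 bits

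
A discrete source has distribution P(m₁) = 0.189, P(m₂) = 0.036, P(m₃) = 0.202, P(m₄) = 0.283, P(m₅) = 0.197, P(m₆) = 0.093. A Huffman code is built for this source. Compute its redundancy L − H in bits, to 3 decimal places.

Entropy H = −Σ p log₂ p ≈ 2.3888 bits.
Huffman merges: 9/250+93/1000→129/1000; 129/1000+189/1000→159/500; 197/1000+101/500→399/1000; 283/1000+159/500→601/1000; 399/1000+601/1000→1. L = 2447/1000 ≈ 2.4470.
L − H = 2.4470 − 2.3888 = 0.058 bits.

0.058 bits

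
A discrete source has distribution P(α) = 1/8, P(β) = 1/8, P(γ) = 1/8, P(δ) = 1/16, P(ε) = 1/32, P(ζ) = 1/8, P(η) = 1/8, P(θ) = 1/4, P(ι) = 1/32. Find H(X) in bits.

Each probability is a power of 1/2, so log₂(1/p) is an integer.
H = Σ p·log₂(1/p) = 1/8·3 + 1/8·3 + 1/8·3 + 1/16·4 + 1/32·5 + 1/8·3 + 1/8·3 + 1/4·2 + 1/32·5 = 2.9375 bits.

2.9375 bits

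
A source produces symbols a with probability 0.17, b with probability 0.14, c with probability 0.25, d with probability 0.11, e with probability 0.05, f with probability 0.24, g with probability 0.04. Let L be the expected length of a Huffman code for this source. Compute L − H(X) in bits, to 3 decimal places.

Entropy H = −Σ p log₂ p ≈ 2.5780 bits.
Huffman merges: 1/25+1/20→9/100; 9/100+11/100→1/5; 7/50+17/100→31/100; 1/5+6/25→11/25; 1/4+31/100→14/25; 11/25+14/25→1. L = 13/5 ≈ 2.6000.
L − H = 2.6000 − 2.5780 = 0.022 bits.

0.022 bits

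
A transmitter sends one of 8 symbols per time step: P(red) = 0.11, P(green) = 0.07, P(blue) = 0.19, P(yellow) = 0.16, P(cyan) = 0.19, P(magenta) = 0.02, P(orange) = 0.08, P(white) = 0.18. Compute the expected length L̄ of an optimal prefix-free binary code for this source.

2.88 bits/symbol

Repeatedly combine the two least-probable nodes; the expected code length is the sum of the merged weights.
merge 1/50 + 7/100 → 9/100
merge 2/25 + 9/100 → 17/100
merge 11/100 + 4/25 → 27/100
merge 17/100 + 9/50 → 7/20
merge 19/100 + 19/100 → 19/50
merge 27/100 + 7/20 → 31/50
merge 19/50 + 31/50 → 1
L = 9/100 + 17/100 + 27/100 + 7/20 + 19/50 + 31/50 + 1 = 72/25 = 2.88 bits/symbol.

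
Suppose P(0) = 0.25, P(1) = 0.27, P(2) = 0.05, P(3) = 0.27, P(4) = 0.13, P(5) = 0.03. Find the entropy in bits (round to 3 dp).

H = −Σ pᵢ log₂ pᵢ.
−0.25·log₂(0.25) = 0.5000
−0.27·log₂(0.27) = 0.5100
−0.05·log₂(0.05) = 0.2161
−0.27·log₂(0.27) = 0.5100
−0.13·log₂(0.13) = 0.3826
−0.03·log₂(0.03) = 0.1518
Sum ≈ 2.2706 → 2.271 bits.

2.271 bits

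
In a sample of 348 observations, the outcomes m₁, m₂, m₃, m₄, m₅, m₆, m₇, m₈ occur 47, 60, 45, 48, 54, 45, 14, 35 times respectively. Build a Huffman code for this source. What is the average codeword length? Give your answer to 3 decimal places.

2.968 bits/symbol

Probabilities are the counts divided by 348.
Repeatedly combine the two least-probable nodes; the expected code length is the sum of the merged weights.
merge 7/174 + 35/348 → 49/348
merge 15/116 + 15/116 → 15/58
merge 47/348 + 4/29 → 95/348
merge 49/348 + 9/58 → 103/348
merge 5/29 + 15/58 → 25/58
merge 95/348 + 103/348 → 33/58
merge 25/58 + 33/58 → 1
L = 49/348 + 15/58 + 95/348 + 103/348 + 25/58 + 33/58 + 1 = 1033/348 ≈ 2.968 bits/symbol.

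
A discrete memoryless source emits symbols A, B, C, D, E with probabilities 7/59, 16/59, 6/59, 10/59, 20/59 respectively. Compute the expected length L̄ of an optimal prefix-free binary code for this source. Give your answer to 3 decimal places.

2.220 bits/symbol

Repeatedly combine the two least-probable nodes; the expected code length is the sum of the merged weights.
merge 6/59 + 7/59 → 13/59
merge 10/59 + 13/59 → 23/59
merge 16/59 + 20/59 → 36/59
merge 23/59 + 36/59 → 1
L = 13/59 + 23/59 + 36/59 + 1 = 131/59 ≈ 2.220 bits/symbol.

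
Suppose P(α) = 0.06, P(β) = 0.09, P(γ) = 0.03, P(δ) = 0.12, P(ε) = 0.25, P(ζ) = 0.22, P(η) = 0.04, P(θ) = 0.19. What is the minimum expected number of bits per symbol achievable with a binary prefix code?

Repeatedly combine the two least-probable nodes; the expected code length is the sum of the merged weights.
merge 3/100 + 1/25 → 7/100
merge 3/50 + 7/100 → 13/100
merge 9/100 + 3/25 → 21/100
merge 13/100 + 19/100 → 8/25
merge 21/100 + 11/50 → 43/100
merge 1/4 + 8/25 → 57/100
merge 43/100 + 57/100 → 1
L = 7/100 + 13/100 + 21/100 + 8/25 + 43/100 + 57/100 + 1 = 273/100 = 2.73 bits/symbol.

2.73 bits/symbol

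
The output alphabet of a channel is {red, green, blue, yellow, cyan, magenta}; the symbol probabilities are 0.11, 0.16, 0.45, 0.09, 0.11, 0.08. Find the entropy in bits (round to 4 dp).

2.2462 bits

H = −Σ pᵢ log₂ pᵢ.
−0.11·log₂(0.11) = 0.3503
−0.16·log₂(0.16) = 0.4230
−0.45·log₂(0.45) = 0.5184
−0.09·log₂(0.09) = 0.3127
−0.11·log₂(0.11) = 0.3503
−0.08·log₂(0.08) = 0.2915
Sum ≈ 2.2462 → 2.2462 bits.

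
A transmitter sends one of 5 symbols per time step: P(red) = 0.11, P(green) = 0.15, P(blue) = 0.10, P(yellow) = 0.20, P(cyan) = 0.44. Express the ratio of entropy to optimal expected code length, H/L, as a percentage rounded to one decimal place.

98.0%

Entropy H = −Σ p log₂ p ≈ 2.0786 bits.
Huffman merges: 1/10+11/100→21/100; 3/20+1/5→7/20; 21/100+7/20→14/25; 11/25+14/25→1. L = 53/25 ≈ 2.1200.
Efficiency = H/L = 2.0786/2.1200 = 98.0%.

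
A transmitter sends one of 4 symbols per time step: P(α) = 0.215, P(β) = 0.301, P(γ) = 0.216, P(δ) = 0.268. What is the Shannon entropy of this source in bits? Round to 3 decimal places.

1.985 bits

H = −Σ pᵢ log₂ pᵢ.
−0.215·log₂(0.215) = 0.4768
−0.301·log₂(0.301) = 0.5214
−0.216·log₂(0.216) = 0.4776
−0.268·log₂(0.268) = 0.5091
Sum ≈ 1.9848 → 1.985 bits.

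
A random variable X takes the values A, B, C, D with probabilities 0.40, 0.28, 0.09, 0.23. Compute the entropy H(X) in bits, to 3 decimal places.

H = −Σ pᵢ log₂ pᵢ.
−0.40·log₂(0.40) = 0.5288
−0.28·log₂(0.28) = 0.5142
−0.09·log₂(0.09) = 0.3127
−0.23·log₂(0.23) = 0.4877
Sum ≈ 1.8433 → 1.843 bits.

1.843 bits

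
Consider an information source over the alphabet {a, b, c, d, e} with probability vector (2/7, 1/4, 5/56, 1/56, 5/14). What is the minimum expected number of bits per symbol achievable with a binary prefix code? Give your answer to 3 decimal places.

2.107 bits/symbol

Repeatedly combine the two least-probable nodes; the expected code length is the sum of the merged weights.
merge 1/56 + 5/56 → 3/28
merge 3/28 + 1/4 → 5/14
merge 2/7 + 5/14 → 9/14
merge 5/14 + 9/14 → 1
L = 3/28 + 5/14 + 9/14 + 1 = 59/28 ≈ 2.107 bits/symbol.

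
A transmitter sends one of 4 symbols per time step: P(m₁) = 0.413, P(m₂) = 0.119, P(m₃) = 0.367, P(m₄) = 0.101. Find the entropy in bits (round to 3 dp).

1.757 bits

H = −Σ pᵢ log₂ pᵢ.
−0.413·log₂(0.413) = 0.5269
−0.119·log₂(0.119) = 0.3654
−0.367·log₂(0.367) = 0.5307
−0.101·log₂(0.101) = 0.3341
Sum ≈ 1.7571 → 1.757 bits.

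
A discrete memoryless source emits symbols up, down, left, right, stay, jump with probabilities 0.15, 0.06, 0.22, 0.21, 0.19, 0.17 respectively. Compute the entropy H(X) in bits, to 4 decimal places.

2.4973 bits

H = −Σ pᵢ log₂ pᵢ.
−0.15·log₂(0.15) = 0.4105
−0.06·log₂(0.06) = 0.2435
−0.22·log₂(0.22) = 0.4806
−0.21·log₂(0.21) = 0.4728
−0.19·log₂(0.19) = 0.4552
−0.17·log₂(0.17) = 0.4346
Sum ≈ 2.4973 → 2.4973 bits.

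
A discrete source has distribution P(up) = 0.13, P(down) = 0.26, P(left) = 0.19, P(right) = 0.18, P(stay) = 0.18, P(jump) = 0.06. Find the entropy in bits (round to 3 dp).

2.477 bits

H = −Σ pᵢ log₂ pᵢ.
−0.13·log₂(0.13) = 0.3826
−0.26·log₂(0.26) = 0.5053
−0.19·log₂(0.19) = 0.4552
−0.18·log₂(0.18) = 0.4453
−0.18·log₂(0.18) = 0.4453
−0.06·log₂(0.06) = 0.2435
Sum ≈ 2.4773 → 2.477 bits.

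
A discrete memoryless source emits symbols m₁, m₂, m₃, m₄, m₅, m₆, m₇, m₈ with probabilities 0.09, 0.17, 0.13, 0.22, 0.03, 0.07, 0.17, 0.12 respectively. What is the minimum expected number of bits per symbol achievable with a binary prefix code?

2.88 bits/symbol

Repeatedly combine the two least-probable nodes; the expected code length is the sum of the merged weights.
merge 3/100 + 7/100 → 1/10
merge 9/100 + 1/10 → 19/100
merge 3/25 + 13/100 → 1/4
merge 17/100 + 17/100 → 17/50
merge 19/100 + 11/50 → 41/100
merge 1/4 + 17/50 → 59/100
merge 41/100 + 59/100 → 1
L = 1/10 + 19/100 + 1/4 + 17/50 + 41/100 + 59/100 + 1 = 72/25 = 2.88 bits/symbol.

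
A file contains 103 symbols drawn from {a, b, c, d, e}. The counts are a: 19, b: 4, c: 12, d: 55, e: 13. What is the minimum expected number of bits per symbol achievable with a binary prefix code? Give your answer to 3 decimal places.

1.903 bits/symbol

Probabilities are the counts divided by 103.
Repeatedly combine the two least-probable nodes; the expected code length is the sum of the merged weights.
merge 4/103 + 12/103 → 16/103
merge 13/103 + 16/103 → 29/103
merge 19/103 + 29/103 → 48/103
merge 48/103 + 55/103 → 1
L = 16/103 + 29/103 + 48/103 + 1 = 196/103 ≈ 1.903 bits/symbol.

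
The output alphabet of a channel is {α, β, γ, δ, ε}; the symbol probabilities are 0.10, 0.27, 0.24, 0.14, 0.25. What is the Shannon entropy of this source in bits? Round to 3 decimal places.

H = −Σ pᵢ log₂ pᵢ.
−0.10·log₂(0.10) = 0.3322
−0.27·log₂(0.27) = 0.5100
−0.24·log₂(0.24) = 0.4941
−0.14·log₂(0.14) = 0.3971
−0.25·log₂(0.25) = 0.5000
Sum ≈ 2.2335 → 2.233 bits.

2.233 bits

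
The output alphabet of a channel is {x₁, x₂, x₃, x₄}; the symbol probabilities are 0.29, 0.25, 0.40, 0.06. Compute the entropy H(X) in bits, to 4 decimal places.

H = −Σ pᵢ log₂ pᵢ.
−0.29·log₂(0.29) = 0.5179
−0.25·log₂(0.25) = 0.5000
−0.40·log₂(0.40) = 0.5288
−0.06·log₂(0.06) = 0.2435
Sum ≈ 1.7902 → 1.7902 bits.

1.7902 bits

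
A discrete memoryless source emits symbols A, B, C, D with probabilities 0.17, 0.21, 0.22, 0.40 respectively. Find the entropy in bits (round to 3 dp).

H = −Σ pᵢ log₂ pᵢ.
−0.17·log₂(0.17) = 0.4346
−0.21·log₂(0.21) = 0.4728
−0.22·log₂(0.22) = 0.4806
−0.40·log₂(0.40) = 0.5288
Sum ≈ 1.9168 → 1.917 bits.

1.917 bits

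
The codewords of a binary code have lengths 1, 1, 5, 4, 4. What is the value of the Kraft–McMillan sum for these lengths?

With common denominator 2^5 = 32: Σ 2^(−ℓᵢ) = 16/32 + 16/32 + 1/32 + 2/32 + 2/32 = 37/32 = 1.15625.

1.15625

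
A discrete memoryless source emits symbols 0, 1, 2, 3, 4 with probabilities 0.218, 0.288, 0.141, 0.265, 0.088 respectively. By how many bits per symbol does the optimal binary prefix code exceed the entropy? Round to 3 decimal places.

0.018 bits

Entropy H = −Σ p log₂ p ≈ 2.2111 bits.
Huffman merges: 11/125+141/1000→229/1000; 109/500+229/1000→447/1000; 53/200+36/125→553/1000; 447/1000+553/1000→1. L = 2229/1000 ≈ 2.2290.
L − H = 2.2290 − 2.2111 = 0.018 bits.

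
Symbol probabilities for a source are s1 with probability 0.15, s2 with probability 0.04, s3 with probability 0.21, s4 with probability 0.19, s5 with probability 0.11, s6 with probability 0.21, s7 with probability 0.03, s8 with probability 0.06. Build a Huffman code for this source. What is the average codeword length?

Repeatedly combine the two least-probable nodes; the expected code length is the sum of the merged weights.
merge 3/100 + 1/25 → 7/100
merge 3/50 + 7/100 → 13/100
merge 11/100 + 13/100 → 6/25
merge 3/20 + 19/100 → 17/50
merge 21/100 + 21/100 → 21/50
merge 6/25 + 17/50 → 29/50
merge 21/50 + 29/50 → 1
L = 7/100 + 13/100 + 6/25 + 17/50 + 21/50 + 29/50 + 1 = 139/50 = 2.78 bits/symbol.

2.78 bits/symbol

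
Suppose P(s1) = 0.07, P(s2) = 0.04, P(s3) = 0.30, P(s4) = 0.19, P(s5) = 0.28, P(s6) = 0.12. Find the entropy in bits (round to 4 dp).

2.3119 bits

H = −Σ pᵢ log₂ pᵢ.
−0.07·log₂(0.07) = 0.2686
−0.04·log₂(0.04) = 0.1858
−0.30·log₂(0.30) = 0.5211
−0.19·log₂(0.19) = 0.4552
−0.28·log₂(0.28) = 0.5142
−0.12·log₂(0.12) = 0.3671
Sum ≈ 2.3119 → 2.3119 bits.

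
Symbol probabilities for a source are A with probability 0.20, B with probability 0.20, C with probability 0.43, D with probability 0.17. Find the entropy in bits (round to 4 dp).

1.8869 bits

H = −Σ pᵢ log₂ pᵢ.
−0.20·log₂(0.20) = 0.4644
−0.20·log₂(0.20) = 0.4644
−0.43·log₂(0.43) = 0.5236
−0.17·log₂(0.17) = 0.4346
Sum ≈ 1.8869 → 1.8869 bits.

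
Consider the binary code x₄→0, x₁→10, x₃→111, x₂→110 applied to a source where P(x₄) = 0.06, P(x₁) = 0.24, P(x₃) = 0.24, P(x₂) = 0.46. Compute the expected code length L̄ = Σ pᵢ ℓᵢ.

2.64 bits/symbol

L̄ = Σ pᵢ·ℓᵢ = 0.06·1 + 0.24·2 + 0.24·3 + 0.46·3 = 2.64 bits/symbol.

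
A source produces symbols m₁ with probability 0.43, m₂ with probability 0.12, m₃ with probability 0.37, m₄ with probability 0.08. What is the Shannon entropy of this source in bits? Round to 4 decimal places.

1.7129 bits

H = −Σ pᵢ log₂ pᵢ.
−0.43·log₂(0.43) = 0.5236
−0.12·log₂(0.12) = 0.3671
−0.37·log₂(0.37) = 0.5307
−0.08·log₂(0.08) = 0.2915
Sum ≈ 1.7129 → 1.7129 bits.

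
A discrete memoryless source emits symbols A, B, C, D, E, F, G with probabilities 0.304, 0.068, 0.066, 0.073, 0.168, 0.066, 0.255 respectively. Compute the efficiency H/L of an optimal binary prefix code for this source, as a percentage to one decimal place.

Entropy H = −Σ p log₂ p ≈ 2.5143 bits.
Huffman merges: 33/500+33/500→33/250; 17/250+73/1000→141/1000; 33/250+141/1000→273/1000; 21/125+51/200→423/1000; 273/1000+38/125→577/1000; 423/1000+577/1000→1. L = 1273/500 ≈ 2.5460.
Efficiency = H/L = 2.5143/2.5460 = 98.8%.

98.8%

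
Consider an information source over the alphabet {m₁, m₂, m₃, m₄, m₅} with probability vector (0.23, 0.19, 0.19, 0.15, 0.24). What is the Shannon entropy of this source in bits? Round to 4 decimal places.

2.3028 bits

H = −Σ pᵢ log₂ pᵢ.
−0.23·log₂(0.23) = 0.4877
−0.19·log₂(0.19) = 0.4552
−0.19·log₂(0.19) = 0.4552
−0.15·log₂(0.15) = 0.4105
−0.24·log₂(0.24) = 0.4941
Sum ≈ 2.3028 → 2.3028 bits.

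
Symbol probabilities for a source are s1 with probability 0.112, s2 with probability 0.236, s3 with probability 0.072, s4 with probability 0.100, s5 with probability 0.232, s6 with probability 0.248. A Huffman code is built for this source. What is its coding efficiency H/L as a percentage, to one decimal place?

99.3%

Entropy H = −Σ p log₂ p ≈ 2.4387 bits.
Huffman merges: 9/125+1/10→43/250; 14/125+43/250→71/250; 29/125+59/250→117/250; 31/125+71/250→133/250; 117/250+133/250→1. L = 307/125 ≈ 2.4560.
Efficiency = H/L = 2.4387/2.4560 = 99.3%.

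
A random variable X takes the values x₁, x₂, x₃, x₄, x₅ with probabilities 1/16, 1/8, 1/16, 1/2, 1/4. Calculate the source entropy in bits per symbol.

Each probability is a power of 1/2, so log₂(1/p) is an integer.
H = Σ p·log₂(1/p) = 1/16·4 + 1/8·3 + 1/16·4 + 1/2·1 + 1/4·2 = 1.875 bits.

1.875 bits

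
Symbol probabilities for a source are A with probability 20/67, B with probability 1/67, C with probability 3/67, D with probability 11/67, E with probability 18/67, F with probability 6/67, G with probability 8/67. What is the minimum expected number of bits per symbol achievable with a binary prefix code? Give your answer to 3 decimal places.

2.478 bits/symbol

Repeatedly combine the two least-probable nodes; the expected code length is the sum of the merged weights.
merge 1/67 + 3/67 → 4/67
merge 4/67 + 6/67 → 10/67
merge 8/67 + 10/67 → 18/67
merge 11/67 + 18/67 → 29/67
merge 18/67 + 20/67 → 38/67
merge 29/67 + 38/67 → 1
L = 4/67 + 10/67 + 18/67 + 29/67 + 38/67 + 1 = 166/67 ≈ 2.478 bits/symbol.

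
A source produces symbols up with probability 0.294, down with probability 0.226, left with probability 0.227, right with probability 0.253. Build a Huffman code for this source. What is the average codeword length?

Repeatedly combine the two least-probable nodes; the expected code length is the sum of the merged weights.
merge 113/500 + 227/1000 → 453/1000
merge 253/1000 + 147/500 → 547/1000
merge 453/1000 + 547/1000 → 1
L = 453/1000 + 547/1000 + 1 = 2 bits/symbol.

2 bits/symbol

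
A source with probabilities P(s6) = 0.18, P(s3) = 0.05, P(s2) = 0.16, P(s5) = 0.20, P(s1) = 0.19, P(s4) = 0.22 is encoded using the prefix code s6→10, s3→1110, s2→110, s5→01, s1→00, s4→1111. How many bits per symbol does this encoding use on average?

2.7 bits/symbol

L̄ = Σ pᵢ·ℓᵢ = 0.18·2 + 0.05·4 + 0.16·3 + 0.20·2 + 0.19·2 + 0.22·4 = 2.7 bits/symbol.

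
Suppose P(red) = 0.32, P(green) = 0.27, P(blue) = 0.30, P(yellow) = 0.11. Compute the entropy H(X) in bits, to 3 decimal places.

1.907 bits

H = −Σ pᵢ log₂ pᵢ.
−0.32·log₂(0.32) = 0.5260
−0.27·log₂(0.27) = 0.5100
−0.30·log₂(0.30) = 0.5211
−0.11·log₂(0.11) = 0.3503
Sum ≈ 1.9074 → 1.907 bits.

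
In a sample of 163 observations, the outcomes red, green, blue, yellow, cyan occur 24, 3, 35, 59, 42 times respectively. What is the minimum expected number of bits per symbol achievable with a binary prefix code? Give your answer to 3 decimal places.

2.166 bits/symbol

Probabilities are the counts divided by 163.
Repeatedly combine the two least-probable nodes; the expected code length is the sum of the merged weights.
merge 3/163 + 24/163 → 27/163
merge 27/163 + 35/163 → 62/163
merge 42/163 + 59/163 → 101/163
merge 62/163 + 101/163 → 1
L = 27/163 + 62/163 + 101/163 + 1 = 353/163 ≈ 2.166 bits/symbol.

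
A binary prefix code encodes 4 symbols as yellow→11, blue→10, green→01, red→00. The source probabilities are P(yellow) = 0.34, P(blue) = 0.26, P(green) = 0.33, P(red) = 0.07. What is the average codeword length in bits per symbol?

L̄ = Σ pᵢ·ℓᵢ = 0.34·2 + 0.26·2 + 0.33·2 + 0.07·2 = 2 bits/symbol.

2 bits/symbol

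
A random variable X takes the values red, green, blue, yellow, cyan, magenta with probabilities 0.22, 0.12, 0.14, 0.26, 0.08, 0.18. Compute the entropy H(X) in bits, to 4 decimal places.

2.4869 bits

H = −Σ pᵢ log₂ pᵢ.
−0.22·log₂(0.22) = 0.4806
−0.12·log₂(0.12) = 0.3671
−0.14·log₂(0.14) = 0.3971
−0.26·log₂(0.26) = 0.5053
−0.08·log₂(0.08) = 0.2915
−0.18·log₂(0.18) = 0.4453
Sum ≈ 2.4869 → 2.4869 bits.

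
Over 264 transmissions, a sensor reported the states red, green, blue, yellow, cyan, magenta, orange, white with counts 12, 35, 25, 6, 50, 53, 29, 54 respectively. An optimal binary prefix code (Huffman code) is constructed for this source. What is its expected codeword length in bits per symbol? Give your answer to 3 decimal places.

2.826 bits/symbol

Probabilities are the counts divided by 264.
Repeatedly combine the two least-probable nodes; the expected code length is the sum of the merged weights.
merge 1/44 + 1/22 → 3/44
merge 3/44 + 25/264 → 43/264
merge 29/264 + 35/264 → 8/33
merge 43/264 + 25/132 → 31/88
merge 53/264 + 9/44 → 107/264
merge 8/33 + 31/88 → 157/264
merge 107/264 + 157/264 → 1
L = 3/44 + 43/264 + 8/33 + 31/88 + 107/264 + 157/264 + 1 = 373/132 ≈ 2.826 bits/symbol.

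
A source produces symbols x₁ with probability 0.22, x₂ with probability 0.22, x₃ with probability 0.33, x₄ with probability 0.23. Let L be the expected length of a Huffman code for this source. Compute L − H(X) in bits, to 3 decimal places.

0.023 bits

Entropy H = −Σ p log₂ p ≈ 1.9766 bits.
Huffman merges: 11/50+11/50→11/25; 23/100+33/100→14/25; 11/25+14/25→1. L = 2 ≈ 2.0000.
L − H = 2.0000 − 1.9766 = 0.023 bits.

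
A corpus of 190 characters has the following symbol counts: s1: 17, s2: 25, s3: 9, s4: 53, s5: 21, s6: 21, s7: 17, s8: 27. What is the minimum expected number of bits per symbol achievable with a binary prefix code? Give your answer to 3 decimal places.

2.858 bits/symbol

Probabilities are the counts divided by 190.
Repeatedly combine the two least-probable nodes; the expected code length is the sum of the merged weights.
merge 9/190 + 17/190 → 13/95
merge 17/190 + 21/190 → 1/5
merge 21/190 + 5/38 → 23/95
merge 13/95 + 27/190 → 53/190
merge 1/5 + 23/95 → 42/95
merge 53/190 + 53/190 → 53/95
merge 42/95 + 53/95 → 1
L = 13/95 + 1/5 + 23/95 + 53/190 + 42/95 + 53/95 + 1 = 543/190 ≈ 2.858 bits/symbol.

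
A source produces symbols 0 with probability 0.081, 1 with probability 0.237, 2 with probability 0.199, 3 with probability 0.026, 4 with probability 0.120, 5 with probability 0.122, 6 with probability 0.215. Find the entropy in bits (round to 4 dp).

H = −Σ pᵢ log₂ pᵢ.
−0.081·log₂(0.081) = 0.2937
−0.237·log₂(0.237) = 0.4923
−0.199·log₂(0.199) = 0.4635
−0.026·log₂(0.026) = 0.1369
−0.120·log₂(0.120) = 0.3671
−0.122·log₂(0.122) = 0.3703
−0.215·log₂(0.215) = 0.4768
Sum ≈ 2.6005 → 2.6005 bits.

2.6005 bits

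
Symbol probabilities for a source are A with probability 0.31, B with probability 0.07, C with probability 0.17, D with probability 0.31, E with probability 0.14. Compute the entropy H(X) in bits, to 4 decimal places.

H = −Σ pᵢ log₂ pᵢ.
−0.31·log₂(0.31) = 0.5238
−0.07·log₂(0.07) = 0.2686
−0.17·log₂(0.17) = 0.4346
−0.31·log₂(0.31) = 0.5238
−0.14·log₂(0.14) = 0.3971
Sum ≈ 2.1478 → 2.1478 bits.

2.1478 bits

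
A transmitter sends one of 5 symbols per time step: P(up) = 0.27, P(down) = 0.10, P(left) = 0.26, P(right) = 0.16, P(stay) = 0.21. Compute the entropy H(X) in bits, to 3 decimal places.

H = −Σ pᵢ log₂ pᵢ.
−0.27·log₂(0.27) = 0.5100
−0.10·log₂(0.10) = 0.3322
−0.26·log₂(0.26) = 0.5053
−0.16·log₂(0.16) = 0.4230
−0.21·log₂(0.21) = 0.4728
Sum ≈ 2.2433 → 2.243 bits.

2.243 bits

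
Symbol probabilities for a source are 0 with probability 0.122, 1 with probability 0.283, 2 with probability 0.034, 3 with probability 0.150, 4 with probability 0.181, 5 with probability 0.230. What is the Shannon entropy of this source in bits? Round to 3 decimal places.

2.396 bits

H = −Σ pᵢ log₂ pᵢ.
−0.122·log₂(0.122) = 0.3703
−0.283·log₂(0.283) = 0.5154
−0.034·log₂(0.034) = 0.1659
−0.150·log₂(0.150) = 0.4105
−0.181·log₂(0.181) = 0.4463
−0.230·log₂(0.230) = 0.4877
Sum ≈ 2.3961 → 2.396 bits.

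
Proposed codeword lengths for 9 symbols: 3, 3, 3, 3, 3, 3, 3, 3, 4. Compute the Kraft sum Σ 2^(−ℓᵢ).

With common denominator 2^4 = 16: Σ 2^(−ℓᵢ) = 2/16 + 2/16 + 2/16 + 2/16 + 2/16 + 2/16 + 2/16 + 2/16 + 1/16 = 17/16 = 1.0625.

1.0625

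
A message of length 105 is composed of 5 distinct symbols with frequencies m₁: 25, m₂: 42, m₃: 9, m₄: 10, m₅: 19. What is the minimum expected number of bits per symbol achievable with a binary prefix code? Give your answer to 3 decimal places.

Probabilities are the counts divided by 105.
Repeatedly combine the two least-probable nodes; the expected code length is the sum of the merged weights.
merge 3/35 + 2/21 → 19/105
merge 19/105 + 19/105 → 38/105
merge 5/21 + 38/105 → 3/5
merge 2/5 + 3/5 → 1
L = 19/105 + 38/105 + 3/5 + 1 = 15/7 ≈ 2.143 bits/symbol.

2.143 bits/symbol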